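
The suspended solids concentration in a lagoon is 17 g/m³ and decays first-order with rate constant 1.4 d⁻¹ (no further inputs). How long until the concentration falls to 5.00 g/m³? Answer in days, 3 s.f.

t = ln(C₀/C)/k = ln(17/5.00)/1.4 = 1.224/1.4 = 0.8741 d.

0.874 d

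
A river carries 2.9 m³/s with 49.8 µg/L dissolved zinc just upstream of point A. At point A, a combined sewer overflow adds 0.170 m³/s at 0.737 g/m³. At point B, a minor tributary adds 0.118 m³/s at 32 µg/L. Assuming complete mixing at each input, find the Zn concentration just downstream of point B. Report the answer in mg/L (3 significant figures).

49.8 µg/L = 0.0498 mg/L.
After input A: C = (2.9·0.0498 + 0.17·0.737) / 3.07 = 0.08785 mg/L.
32 µg/L = 0.032 mg/L.
After input B: C = (3.07·0.08785 + 0.118·0.032) / 3.188 = 0.08579 mg/L.

0.0858 mg/L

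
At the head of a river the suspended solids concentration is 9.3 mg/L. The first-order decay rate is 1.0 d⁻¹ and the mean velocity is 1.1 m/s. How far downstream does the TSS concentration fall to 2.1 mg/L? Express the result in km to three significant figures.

141 km

From C = C₀·e^(−kt), t = ln(C₀/C)/k = ln(9.3/2.1)/1.0 = 1.488/1.0 = 1.488 d.
Distance = v·t = 1.1 m/s × 1.286e+05 s = 1.414e+05 m = 141.4 km.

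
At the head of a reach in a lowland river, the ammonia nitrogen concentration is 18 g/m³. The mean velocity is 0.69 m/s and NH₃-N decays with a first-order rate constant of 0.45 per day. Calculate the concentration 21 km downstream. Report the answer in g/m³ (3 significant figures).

Travel time t = 21 km / 0.69 m/s = 2.1e+04/0.69 = 3.043e+04 s = 0.3523 d.
First-order decay: C = 18·exp(−0.45·0.3523) = 18·0.8534 = 15.36 g/m³.

15.4 g/m³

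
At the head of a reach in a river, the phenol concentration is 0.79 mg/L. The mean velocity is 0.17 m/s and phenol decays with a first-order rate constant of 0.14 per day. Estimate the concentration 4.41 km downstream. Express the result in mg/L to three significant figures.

0.757 mg/L

Travel time t = 4.41 km / 0.17 m/s = 4410/0.17 = 2.594e+04 s = 0.3002 d.
First-order decay: C = 0.79·exp(−0.14·0.3002) = 0.79·0.9588 = 0.7575 mg/L.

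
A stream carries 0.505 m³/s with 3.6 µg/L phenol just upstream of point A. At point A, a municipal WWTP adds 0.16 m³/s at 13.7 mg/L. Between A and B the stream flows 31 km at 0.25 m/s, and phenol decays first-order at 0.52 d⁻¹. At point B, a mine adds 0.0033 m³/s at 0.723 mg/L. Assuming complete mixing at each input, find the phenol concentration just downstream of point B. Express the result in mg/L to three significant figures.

3.6 µg/L = 0.0036 mg/L.
After input A: C = (0.505·0.0036 + 0.16·13.7) / 0.665 = 3.299 mg/L.
Over the 31 km reach to input B (t = 1.24e+05 s = 1.435 d), decay gives C = 3.299·exp(−0.52·1.435) = 1.564 mg/L.
After input B: C = (0.665·1.564 + 0.0033·0.723) / 0.6683 = 1.56 mg/L.

1.56 mg/L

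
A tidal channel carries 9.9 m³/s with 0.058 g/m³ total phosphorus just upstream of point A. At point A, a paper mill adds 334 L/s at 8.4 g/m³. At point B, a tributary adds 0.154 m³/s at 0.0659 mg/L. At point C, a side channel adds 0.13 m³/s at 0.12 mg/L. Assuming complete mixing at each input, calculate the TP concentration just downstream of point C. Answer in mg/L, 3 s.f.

334 L/s = 0.334 m³/s.
After input A: C = (9.9·0.058 + 0.334·8.4) / 10.23 = 0.3303 mg/L.
After input B: C = (10.23·0.3303 + 0.154·0.0659) / 10.39 = 0.3263 mg/L.
After input C: C = (10.39·0.3263 + 0.13·0.12) / 10.52 = 0.3238 mg/L.

0.324 mg/L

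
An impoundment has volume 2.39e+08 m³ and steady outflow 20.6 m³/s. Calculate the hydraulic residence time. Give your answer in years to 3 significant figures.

0.368 yr

Q = 20.6 m³/s × 3.156e+07 s/yr = 6.501e+08 m³/yr.
Hydraulic residence time τ = V/Q = 2.39e+08/6.501e+08 = 0.3676 yr.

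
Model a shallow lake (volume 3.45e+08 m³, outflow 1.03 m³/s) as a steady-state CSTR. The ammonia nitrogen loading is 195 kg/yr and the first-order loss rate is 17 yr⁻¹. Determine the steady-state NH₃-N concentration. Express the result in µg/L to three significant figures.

0.0331 µg/L

Outflow Q = 1.03 m³/s × 3.156e+07 s/yr = 3.25e+07 m³/yr.
Steady-state CSTR mass balance: W = Q·C + k·V·C, so C = W/(Q + kV).
Q + kV = 3.25e+07 + 17·3.45e+08 = 5.898e+09 m³/yr.
C = 195/5.898e+09 = 3.306e-08 kg/m³ = 3.306e-05 mg/L = 0.03306 µg/L.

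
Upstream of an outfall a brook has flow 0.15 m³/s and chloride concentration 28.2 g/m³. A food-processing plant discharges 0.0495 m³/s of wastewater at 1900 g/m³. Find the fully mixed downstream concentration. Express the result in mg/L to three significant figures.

493 mg/L

By mass balance at complete mixing, C = (0.0495·1900 + 0.15·28.2) / (0.0495 + 0.15) = 98.28/0.1995 = 492.6 mg/L.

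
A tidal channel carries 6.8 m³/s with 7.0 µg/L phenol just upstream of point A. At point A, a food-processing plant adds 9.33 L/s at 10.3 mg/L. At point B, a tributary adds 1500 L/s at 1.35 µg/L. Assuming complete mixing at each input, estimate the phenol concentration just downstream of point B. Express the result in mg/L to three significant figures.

0.0175 mg/L

7.0 µg/L = 0.007 mg/L.
9.33 L/s = 0.00933 m³/s.
After input A: C = (6.8·0.007 + 0.00933·10.3) / 6.809 = 0.0211 mg/L.
1500 L/s = 1.5 m³/s.
1.35 µg/L = 0.00135 mg/L.
After input B: C = (6.809·0.0211 + 1.5·0.00135) / 8.309 = 0.01754 mg/L.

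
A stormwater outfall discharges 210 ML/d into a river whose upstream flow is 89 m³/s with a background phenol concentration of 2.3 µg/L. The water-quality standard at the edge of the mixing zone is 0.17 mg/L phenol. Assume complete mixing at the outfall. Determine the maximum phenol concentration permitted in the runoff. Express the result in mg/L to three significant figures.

6.31 mg/L

210 ML/d = 2.431 m³/s.
2.3 µg/L = 0.0023 mg/L.
Mass balance: 0.17·91.43 = 2.431·Cₑ + 89·0.0023.
Cₑ = (15.54 − 0.2047) / 2.431 = 6.311 mg/L.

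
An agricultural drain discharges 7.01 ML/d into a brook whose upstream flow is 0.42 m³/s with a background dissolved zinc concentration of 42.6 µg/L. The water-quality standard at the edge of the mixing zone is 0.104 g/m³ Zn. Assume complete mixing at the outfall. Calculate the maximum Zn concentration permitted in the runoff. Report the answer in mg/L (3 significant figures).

0.422 mg/L

7.01 ML/d = 0.08113 m³/s.
42.6 µg/L = 0.0426 mg/L.
Mass balance: 0.104·0.5011 = 0.08113·Cₑ + 0.42·0.0426.
Cₑ = (0.05212 − 0.01789) / 0.08113 = 0.4218 mg/L.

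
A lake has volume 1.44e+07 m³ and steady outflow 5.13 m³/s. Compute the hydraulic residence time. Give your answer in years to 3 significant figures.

Q = 5.13 m³/s × 3.156e+07 s/yr = 1.619e+08 m³/yr.
Hydraulic residence time τ = V/Q = 1.44e+07/1.619e+08 = 0.08895 yr.

0.0889 yr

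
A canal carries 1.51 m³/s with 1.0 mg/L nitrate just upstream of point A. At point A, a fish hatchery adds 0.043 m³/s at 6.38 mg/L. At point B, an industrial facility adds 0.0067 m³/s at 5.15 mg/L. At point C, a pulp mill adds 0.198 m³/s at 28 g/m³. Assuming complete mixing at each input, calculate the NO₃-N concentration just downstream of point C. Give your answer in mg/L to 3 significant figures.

4.19 mg/L

After input A: C = (1.51·1 + 0.043·6.38) / 1.553 = 1.149 mg/L.
After input B: C = (1.553·1.149 + 0.0067·5.15) / 1.56 = 1.166 mg/L.
After input C: C = (1.56·1.166 + 0.198·28) / 1.758 = 4.189 mg/L.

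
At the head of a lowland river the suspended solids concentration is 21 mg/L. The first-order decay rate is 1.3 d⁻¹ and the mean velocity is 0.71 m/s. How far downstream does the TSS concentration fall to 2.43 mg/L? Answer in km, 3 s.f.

From C = C₀·e^(−kt), t = ln(C₀/C)/k = ln(21/2.43)/1.3 = 2.157/1.3 = 1.659 d.
Distance = v·t = 0.71 m/s × 1.433e+05 s = 1.018e+05 m = 101.8 km.

102 km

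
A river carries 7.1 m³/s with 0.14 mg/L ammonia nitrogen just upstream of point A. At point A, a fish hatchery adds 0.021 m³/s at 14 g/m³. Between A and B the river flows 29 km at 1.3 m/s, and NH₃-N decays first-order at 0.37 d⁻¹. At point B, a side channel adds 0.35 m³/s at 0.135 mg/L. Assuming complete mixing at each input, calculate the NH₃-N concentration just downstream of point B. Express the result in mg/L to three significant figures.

After input A: C = (7.1·0.14 + 0.021·14) / 7.121 = 0.1809 mg/L.
Over the 29 km reach to input B (t = 2.231e+04 s = 0.2582 d), decay gives C = 0.1809·exp(−0.37·0.2582) = 0.1644 mg/L.
After input B: C = (7.121·0.1644 + 0.35·0.135) / 7.471 = 0.163 mg/L.

0.163 mg/L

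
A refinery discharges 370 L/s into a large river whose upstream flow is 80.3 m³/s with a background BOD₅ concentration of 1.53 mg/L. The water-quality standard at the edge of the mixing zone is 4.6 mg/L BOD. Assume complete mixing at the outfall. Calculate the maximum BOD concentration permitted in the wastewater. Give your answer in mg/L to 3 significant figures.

370 L/s = 0.37 m³/s.
Mass balance: 4.6·80.67 = 0.37·Cₑ + 80.3·1.53.
Cₑ = (371.1 − 122.9) / 0.37 = 670.9 mg/L.

671 mg/L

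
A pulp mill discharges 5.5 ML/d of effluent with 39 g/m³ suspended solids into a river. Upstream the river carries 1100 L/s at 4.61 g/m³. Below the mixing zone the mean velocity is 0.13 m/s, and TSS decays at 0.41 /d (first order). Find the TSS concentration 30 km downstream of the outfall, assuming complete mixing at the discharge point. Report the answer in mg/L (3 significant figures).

2.17 mg/L

5.5 ML/d = 0.06366 m³/s.
1100 L/s = 1.1 m³/s.
After complete mixing, C₀ = (0.06366·39 + 1.1·4.61) / 1.164 = 6.491 mg/L.
Travel time t = 3e+04 m / 0.13 m/s = 2.308e+05 s = 2.671 d.
C = 6.491·exp(−0.41·2.671) = 6.491·0.3345 = 2.171 mg/L.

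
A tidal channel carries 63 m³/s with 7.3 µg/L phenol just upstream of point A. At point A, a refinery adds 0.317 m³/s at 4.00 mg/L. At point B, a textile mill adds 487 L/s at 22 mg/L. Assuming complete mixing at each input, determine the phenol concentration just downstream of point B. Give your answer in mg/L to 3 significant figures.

7.3 µg/L = 0.0073 mg/L.
After input A: C = (63·0.0073 + 0.317·4) / 63.32 = 0.02729 mg/L.
487 L/s = 0.487 m³/s.
After input B: C = (63.32·0.02729 + 0.487·22) / 63.8 = 0.195 mg/L.

0.195 mg/L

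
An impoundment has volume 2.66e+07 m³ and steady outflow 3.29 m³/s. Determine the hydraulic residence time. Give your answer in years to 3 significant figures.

Q = 3.29 m³/s × 3.156e+07 s/yr = 1.038e+08 m³/yr.
Hydraulic residence time τ = V/Q = 2.66e+07/1.038e+08 = 0.2562 yr.

0.256 yr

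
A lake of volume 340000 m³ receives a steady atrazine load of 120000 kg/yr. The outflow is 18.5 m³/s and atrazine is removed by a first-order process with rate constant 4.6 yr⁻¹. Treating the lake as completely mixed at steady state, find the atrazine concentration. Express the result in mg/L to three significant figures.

Outflow Q = 18.5 m³/s × 3.156e+07 s/yr = 5.838e+08 m³/yr.
Steady-state CSTR mass balance: W = Q·C + k·V·C, so C = W/(Q + kV).
Q + kV = 5.838e+08 + 4.6·340000 = 5.854e+08 m³/yr.
C = 120000/5.854e+08 = 0.000205 kg/m³ = 0.205 mg/L.

0.205 mg/L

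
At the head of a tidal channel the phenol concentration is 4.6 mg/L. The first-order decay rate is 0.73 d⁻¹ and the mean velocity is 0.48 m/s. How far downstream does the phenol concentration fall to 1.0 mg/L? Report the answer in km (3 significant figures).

From C = C₀·e^(−kt), t = ln(C₀/C)/k = ln(4.6/1.0)/0.73 = 1.526/0.73 = 2.09 d.
Distance = v·t = 0.48 m/s × 1.806e+05 s = 8.67e+04 m = 86.7 km.

86.7 km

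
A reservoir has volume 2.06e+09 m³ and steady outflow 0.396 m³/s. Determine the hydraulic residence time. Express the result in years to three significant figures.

Q = 0.396 m³/s × 3.156e+07 s/yr = 1.25e+07 m³/yr.
Hydraulic residence time τ = V/Q = 2.06e+09/1.25e+07 = 164.8 yr.

165 yr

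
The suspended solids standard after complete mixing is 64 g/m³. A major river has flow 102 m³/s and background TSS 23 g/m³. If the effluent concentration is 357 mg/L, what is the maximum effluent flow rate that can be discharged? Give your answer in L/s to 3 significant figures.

14300 L/s

Mass balance at complete mixing: C_std·(Q_w + Q_r) = Q_w·C_e + Q_r·C_b.
Rearranging, Q_w = Q_r·(C_std − C_b)/(C_e − C_std) = 102·(64 − 23) / (357 − 64) = 14.27 m³/s.
= 1.427e+04 L/s.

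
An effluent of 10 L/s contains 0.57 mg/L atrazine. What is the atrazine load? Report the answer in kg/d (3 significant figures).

0.492 kg/d

10 L/s = 0.01 m³/s.
Mass flux = Q·C = 0.01 m³/s × 0.57 g/m³ = 0.0057 g/s.
= 0.0057 g/s × 86.4 = 0.4925 kg/d.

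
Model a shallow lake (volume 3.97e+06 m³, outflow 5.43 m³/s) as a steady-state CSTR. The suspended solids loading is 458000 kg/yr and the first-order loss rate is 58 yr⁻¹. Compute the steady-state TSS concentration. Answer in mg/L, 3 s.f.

Outflow Q = 5.43 m³/s × 3.156e+07 s/yr = 1.714e+08 m³/yr.
Steady-state CSTR mass balance: W = Q·C + k·V·C, so C = W/(Q + kV).
Q + kV = 1.714e+08 + 58·3.97e+06 = 4.016e+08 m³/yr.
C = 458000/4.016e+08 = 0.00114 kg/m³ = 1.14 mg/L.

1.14 mg/L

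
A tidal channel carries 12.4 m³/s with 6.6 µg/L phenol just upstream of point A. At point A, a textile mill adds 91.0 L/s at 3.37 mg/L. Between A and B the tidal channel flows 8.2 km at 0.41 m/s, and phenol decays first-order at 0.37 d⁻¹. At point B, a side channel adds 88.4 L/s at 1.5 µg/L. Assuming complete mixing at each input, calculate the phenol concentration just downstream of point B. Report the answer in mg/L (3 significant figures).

6.6 µg/L = 0.0066 mg/L.
91.0 L/s = 0.091 m³/s.
After input A: C = (12.4·0.0066 + 0.091·3.37) / 12.49 = 0.0311 mg/L.
Over the 8.2 km reach to input B (t = 2e+04 s = 0.2315 d), decay gives C = 0.0311·exp(−0.37·0.2315) = 0.02855 mg/L.
88.4 L/s = 0.0884 m³/s.
1.5 µg/L = 0.0015 mg/L.
After input B: C = (12.49·0.02855 + 0.0884·0.0015) / 12.58 = 0.02836 mg/L.

0.0284 mg/L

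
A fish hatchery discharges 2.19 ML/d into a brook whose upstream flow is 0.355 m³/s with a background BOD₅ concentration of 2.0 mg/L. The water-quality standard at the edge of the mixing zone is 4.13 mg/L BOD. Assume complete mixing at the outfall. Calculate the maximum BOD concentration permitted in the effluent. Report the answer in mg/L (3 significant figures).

2.19 ML/d = 0.02535 m³/s.
Mass balance: 4.13·0.3803 = 0.02535·Cₑ + 0.355·2.
Cₑ = (1.571 − 0.71) / 0.02535 = 33.96 mg/L.

34.0 mg/L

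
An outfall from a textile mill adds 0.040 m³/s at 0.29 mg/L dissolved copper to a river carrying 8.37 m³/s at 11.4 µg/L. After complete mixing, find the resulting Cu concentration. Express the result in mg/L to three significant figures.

11.4 µg/L = 0.0114 mg/L.
By mass balance at complete mixing, C = (0.04·0.29 + 8.37·0.0114) / (0.04 + 8.37) = 0.107/8.41 = 0.01273 mg/L.

0.0127 mg/L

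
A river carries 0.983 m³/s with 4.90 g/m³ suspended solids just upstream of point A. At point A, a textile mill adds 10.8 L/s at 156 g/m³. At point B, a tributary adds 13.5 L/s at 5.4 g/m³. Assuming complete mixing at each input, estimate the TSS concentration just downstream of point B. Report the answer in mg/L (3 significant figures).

6.53 mg/L

10.8 L/s = 0.0108 m³/s.
After input A: C = (0.983·4.9 + 0.0108·156) / 0.9938 = 6.542 mg/L.
13.5 L/s = 0.0135 m³/s.
After input B: C = (0.9938·6.542 + 0.0135·5.4) / 1.007 = 6.527 mg/L.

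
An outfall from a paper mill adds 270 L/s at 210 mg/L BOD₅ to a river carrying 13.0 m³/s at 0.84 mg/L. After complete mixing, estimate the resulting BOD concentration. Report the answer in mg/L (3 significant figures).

270 L/s = 0.27 m³/s.
Flow-weighted mixing gives C = (0.27·210 + 13·0.84) / (0.27 + 13) = 67.62/13.27 = 5.096 mg/L.

5.10 mg/L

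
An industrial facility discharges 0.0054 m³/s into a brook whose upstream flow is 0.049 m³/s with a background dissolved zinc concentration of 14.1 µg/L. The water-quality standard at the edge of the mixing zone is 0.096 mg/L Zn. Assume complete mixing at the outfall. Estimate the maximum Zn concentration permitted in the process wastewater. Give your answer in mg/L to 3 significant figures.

14.1 µg/L = 0.0141 mg/L.
Mass balance: 0.096·0.0544 = 0.0054·Cₑ + 0.049·0.0141.
Cₑ = (0.005222 − 0.0006909) / 0.0054 = 0.8392 mg/L.

0.839 mg/L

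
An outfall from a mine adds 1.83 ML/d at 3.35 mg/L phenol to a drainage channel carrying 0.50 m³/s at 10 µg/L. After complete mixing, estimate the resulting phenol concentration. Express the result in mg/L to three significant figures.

0.146 mg/L

1.83 ML/d = 0.02118 m³/s.
10 µg/L = 0.01 mg/L.
Conservation of mass across the mixing zone: C = (0.02118·3.35 + 0.5·0.01) / (0.02118 + 0.5) = 0.07595/0.5212 = 0.1457 mg/L.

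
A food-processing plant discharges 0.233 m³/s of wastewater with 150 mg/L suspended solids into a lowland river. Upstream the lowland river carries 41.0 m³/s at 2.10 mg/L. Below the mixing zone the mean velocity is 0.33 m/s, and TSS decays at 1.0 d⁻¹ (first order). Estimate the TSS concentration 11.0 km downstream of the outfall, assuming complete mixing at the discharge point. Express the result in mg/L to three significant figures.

2.00 mg/L

After complete mixing, C₀ = (0.233·150 + 41·2.1) / 41.23 = 2.936 mg/L.
Travel time t = 1.1e+04 m / 0.33 m/s = 3.333e+04 s = 0.3858 d.
C = 2.936·exp(−1.0·0.3858) = 2.936·0.6799 = 1.996 mg/L.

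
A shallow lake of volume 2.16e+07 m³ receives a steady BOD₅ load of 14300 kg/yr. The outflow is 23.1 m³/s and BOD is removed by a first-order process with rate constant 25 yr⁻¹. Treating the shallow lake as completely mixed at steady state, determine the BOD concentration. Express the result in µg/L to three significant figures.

Outflow Q = 23.1 m³/s × 3.156e+07 s/yr = 7.29e+08 m³/yr.
Steady-state CSTR mass balance: W = Q·C + k·V·C, so C = W/(Q + kV).
Q + kV = 7.29e+08 + 25·2.16e+07 = 1.269e+09 m³/yr.
C = 14300/1.269e+09 = 1.127e-05 kg/m³ = 0.01127 mg/L = 11.27 µg/L.

11.3 µg/L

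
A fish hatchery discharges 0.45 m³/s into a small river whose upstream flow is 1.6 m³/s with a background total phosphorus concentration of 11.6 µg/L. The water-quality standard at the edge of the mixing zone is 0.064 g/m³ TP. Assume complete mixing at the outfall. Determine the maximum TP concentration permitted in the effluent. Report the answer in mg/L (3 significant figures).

11.6 µg/L = 0.0116 mg/L.
Mass balance: 0.064·2.05 = 0.45·Cₑ + 1.6·0.0116.
Cₑ = (0.1312 − 0.01856) / 0.45 = 0.2503 mg/L.

0.250 mg/L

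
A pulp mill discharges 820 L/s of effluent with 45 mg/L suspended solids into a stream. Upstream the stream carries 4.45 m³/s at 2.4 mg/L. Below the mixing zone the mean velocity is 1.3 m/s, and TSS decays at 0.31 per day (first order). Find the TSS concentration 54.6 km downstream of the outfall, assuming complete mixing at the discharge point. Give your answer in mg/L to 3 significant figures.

7.77 mg/L

820 L/s = 0.82 m³/s.
After complete mixing, C₀ = (0.82·45 + 4.45·2.4) / 5.27 = 9.028 mg/L.
Travel time t = 5.46e+04 m / 1.3 m/s = 4.2e+04 s = 0.4861 d.
C = 9.028·exp(−0.31·0.4861) = 9.028·0.8601 = 7.765 mg/L.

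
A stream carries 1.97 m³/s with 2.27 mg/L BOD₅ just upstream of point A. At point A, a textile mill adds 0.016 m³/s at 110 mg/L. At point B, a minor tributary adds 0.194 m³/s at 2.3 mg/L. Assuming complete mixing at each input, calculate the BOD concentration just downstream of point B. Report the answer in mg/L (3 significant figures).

After input A: C = (1.97·2.27 + 0.016·110) / 1.986 = 3.138 mg/L.
After input B: C = (1.986·3.138 + 0.194·2.3) / 2.18 = 3.063 mg/L.

3.06 mg/L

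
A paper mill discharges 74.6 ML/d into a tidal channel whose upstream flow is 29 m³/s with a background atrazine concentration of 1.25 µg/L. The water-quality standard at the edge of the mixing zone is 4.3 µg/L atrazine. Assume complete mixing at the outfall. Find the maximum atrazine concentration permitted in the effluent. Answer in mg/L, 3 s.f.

74.6 ML/d = 0.8634 m³/s.
1.25 µg/L = 0.00125 mg/L.
4.3 µg/L = 0.0043 mg/L.
Mass balance: 0.0043·29.86 = 0.8634·Cₑ + 29·0.00125.
Cₑ = (0.1284 − 0.03625) / 0.8634 = 0.1067 mg/L.

0.107 mg/L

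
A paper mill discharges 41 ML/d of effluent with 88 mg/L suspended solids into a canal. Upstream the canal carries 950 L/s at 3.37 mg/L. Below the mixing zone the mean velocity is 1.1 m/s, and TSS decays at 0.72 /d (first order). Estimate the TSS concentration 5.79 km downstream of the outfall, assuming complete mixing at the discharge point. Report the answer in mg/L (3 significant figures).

41 ML/d = 0.4745 m³/s.
950 L/s = 0.95 m³/s.
After complete mixing, C₀ = (0.4745·88 + 0.95·3.37) / 1.425 = 31.56 mg/L.
Travel time t = 5790 m / 1.1 m/s = 5264 s = 0.06092 d.
C = 31.56·exp(−0.72·0.06092) = 31.56·0.9571 = 30.21 mg/L.

30.2 mg/L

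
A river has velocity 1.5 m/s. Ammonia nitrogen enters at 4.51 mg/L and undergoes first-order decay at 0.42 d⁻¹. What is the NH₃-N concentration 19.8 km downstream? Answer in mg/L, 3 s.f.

Travel time t = 19.8 km / 1.5 m/s = 1.98e+04/1.5 = 1.32e+04 s = 0.1528 d.
First-order decay: C = 4.51·exp(−0.42·0.1528) = 4.51·0.9378 = 4.23 mg/L.

4.23 mg/L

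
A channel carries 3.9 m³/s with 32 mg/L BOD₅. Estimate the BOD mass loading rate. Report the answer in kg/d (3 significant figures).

10800 kg/d

Mass flux = Q·C = 3.9 m³/s × 32 g/m³ = 124.8 g/s.
= 124.8 g/s × 86.4 = 1.078e+04 kg/d.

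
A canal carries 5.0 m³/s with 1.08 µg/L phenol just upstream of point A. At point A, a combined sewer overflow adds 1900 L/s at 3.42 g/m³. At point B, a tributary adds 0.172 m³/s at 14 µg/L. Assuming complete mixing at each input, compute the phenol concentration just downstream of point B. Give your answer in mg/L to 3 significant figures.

0.920 mg/L

1.08 µg/L = 0.00108 mg/L.
1900 L/s = 1.9 m³/s.
After input A: C = (5·0.00108 + 1.9·3.42) / 6.9 = 0.9425 mg/L.
14 µg/L = 0.014 mg/L.
After input B: C = (6.9·0.9425 + 0.172·0.014) / 7.072 = 0.9199 mg/L.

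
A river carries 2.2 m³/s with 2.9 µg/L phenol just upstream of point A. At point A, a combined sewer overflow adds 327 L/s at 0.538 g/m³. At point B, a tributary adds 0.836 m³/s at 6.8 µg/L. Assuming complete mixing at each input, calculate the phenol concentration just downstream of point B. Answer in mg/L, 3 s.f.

0.0559 mg/L

2.9 µg/L = 0.0029 mg/L.
327 L/s = 0.327 m³/s.
After input A: C = (2.2·0.0029 + 0.327·0.538) / 2.527 = 0.07214 mg/L.
6.8 µg/L = 0.0068 mg/L.
After input B: C = (2.527·0.07214 + 0.836·0.0068) / 3.363 = 0.0559 mg/L.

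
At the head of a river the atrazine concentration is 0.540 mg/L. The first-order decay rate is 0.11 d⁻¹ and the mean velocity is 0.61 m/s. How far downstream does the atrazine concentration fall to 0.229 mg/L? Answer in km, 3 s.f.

From C = C₀·e^(−kt), t = ln(C₀/C)/k = ln(0.540/0.229)/0.11 = 0.8578/0.11 = 7.799 d.
Distance = v·t = 0.61 m/s × 6.738e+05 s = 4.11e+05 m = 411 km.

411 km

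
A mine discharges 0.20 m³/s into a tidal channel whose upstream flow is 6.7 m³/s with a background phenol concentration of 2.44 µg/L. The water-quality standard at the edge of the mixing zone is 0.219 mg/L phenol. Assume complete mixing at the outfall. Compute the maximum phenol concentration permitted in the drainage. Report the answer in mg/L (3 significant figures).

7.47 mg/L

2.44 µg/L = 0.00244 mg/L.
Mass balance: 0.219·6.9 = 0.2·Cₑ + 6.7·0.00244.
Cₑ = (1.511 − 0.01635) / 0.2 = 7.474 mg/L.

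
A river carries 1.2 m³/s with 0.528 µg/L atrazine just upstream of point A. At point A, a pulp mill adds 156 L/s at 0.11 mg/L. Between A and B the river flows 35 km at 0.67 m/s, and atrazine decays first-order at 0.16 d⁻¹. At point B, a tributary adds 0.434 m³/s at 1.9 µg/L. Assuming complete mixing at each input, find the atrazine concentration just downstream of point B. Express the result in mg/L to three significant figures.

0.528 µg/L = 0.000528 mg/L.
156 L/s = 0.156 m³/s.
After input A: C = (1.2·0.000528 + 0.156·0.11) / 1.356 = 0.01312 mg/L.
Over the 35 km reach to input B (t = 5.224e+04 s = 0.6046 d), decay gives C = 0.01312·exp(−0.16·0.6046) = 0.01191 mg/L.
1.9 µg/L = 0.0019 mg/L.
After input B: C = (1.356·0.01191 + 0.434·0.0019) / 1.79 = 0.009485 mg/L.

0.00948 mg/L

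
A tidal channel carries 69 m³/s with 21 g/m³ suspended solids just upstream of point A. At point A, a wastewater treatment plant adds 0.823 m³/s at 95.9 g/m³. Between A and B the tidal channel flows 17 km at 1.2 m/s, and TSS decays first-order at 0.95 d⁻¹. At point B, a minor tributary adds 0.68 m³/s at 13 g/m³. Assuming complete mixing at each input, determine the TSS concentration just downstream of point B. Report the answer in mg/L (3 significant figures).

After input A: C = (69·21 + 0.823·95.9) / 69.82 = 21.88 mg/L.
Over the 17 km reach to input B (t = 1.417e+04 s = 0.164 d), decay gives C = 21.88·exp(−0.95·0.164) = 18.73 mg/L.
After input B: C = (69.82·18.73 + 0.68·13) / 70.5 = 18.67 mg/L.

18.7 mg/L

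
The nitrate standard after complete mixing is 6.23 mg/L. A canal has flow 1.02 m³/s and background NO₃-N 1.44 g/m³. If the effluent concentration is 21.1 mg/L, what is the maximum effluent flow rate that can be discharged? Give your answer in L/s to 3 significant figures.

Mass balance at complete mixing: C_std·(Q_w + Q_r) = Q_w·C_e + Q_r·C_b.
Rearranging, Q_w = Q_r·(C_std − C_b)/(C_e − C_std) = 1.02·(6.23 − 1.44) / (21.1 − 6.23) = 0.3286 m³/s.
= 328.6 L/s.

329 L/s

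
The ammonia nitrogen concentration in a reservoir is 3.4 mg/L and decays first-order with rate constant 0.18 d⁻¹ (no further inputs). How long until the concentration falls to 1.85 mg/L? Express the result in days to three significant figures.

t = ln(C₀/C)/k = ln(3.4/1.85)/0.18 = 0.6086/0.18 = 3.381 d.

3.38 d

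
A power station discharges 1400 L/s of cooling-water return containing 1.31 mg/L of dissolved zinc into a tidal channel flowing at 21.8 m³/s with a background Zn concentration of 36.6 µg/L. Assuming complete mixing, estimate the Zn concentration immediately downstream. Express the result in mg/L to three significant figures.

1400 L/s = 1.4 m³/s.
36.6 µg/L = 0.0366 mg/L.
Conservation of mass across the mixing zone: C = (1.4·1.31 + 21.8·0.0366) / (1.4 + 21.8) = 2.632/23.2 = 0.1134 mg/L.

0.113 mg/L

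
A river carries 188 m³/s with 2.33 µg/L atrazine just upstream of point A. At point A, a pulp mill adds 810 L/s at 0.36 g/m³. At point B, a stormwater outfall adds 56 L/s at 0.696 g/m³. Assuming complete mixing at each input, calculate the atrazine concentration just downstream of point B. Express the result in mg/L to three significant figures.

0.00407 mg/L

2.33 µg/L = 0.00233 mg/L.
810 L/s = 0.81 m³/s.
After input A: C = (188·0.00233 + 0.81·0.36) / 188.8 = 0.003864 mg/L.
56 L/s = 0.056 m³/s.
After input B: C = (188.8·0.003864 + 0.056·0.696) / 188.9 = 0.00407 mg/L.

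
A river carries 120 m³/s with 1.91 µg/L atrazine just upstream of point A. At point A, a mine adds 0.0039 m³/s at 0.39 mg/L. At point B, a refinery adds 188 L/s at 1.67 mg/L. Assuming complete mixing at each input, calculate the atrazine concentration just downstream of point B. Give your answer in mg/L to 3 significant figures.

0.00453 mg/L

1.91 µg/L = 0.00191 mg/L.
After input A: C = (120·0.00191 + 0.0039·0.39) / 120 = 0.001923 mg/L.
188 L/s = 0.188 m³/s.
After input B: C = (120·0.001923 + 0.188·1.67) / 120.2 = 0.004532 mg/L.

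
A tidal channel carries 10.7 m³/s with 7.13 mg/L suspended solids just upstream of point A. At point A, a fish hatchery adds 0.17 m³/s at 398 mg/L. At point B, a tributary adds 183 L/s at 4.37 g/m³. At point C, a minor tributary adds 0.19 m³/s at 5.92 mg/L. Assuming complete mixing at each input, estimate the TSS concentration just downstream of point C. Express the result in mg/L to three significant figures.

After input A: C = (10.7·7.13 + 0.17·398) / 10.87 = 13.24 mg/L.
183 L/s = 0.183 m³/s.
After input B: C = (10.87·13.24 + 0.183·4.37) / 11.05 = 13.1 mg/L.
After input C: C = (11.05·13.1 + 0.19·5.92) / 11.24 = 12.97 mg/L.

13.0 mg/L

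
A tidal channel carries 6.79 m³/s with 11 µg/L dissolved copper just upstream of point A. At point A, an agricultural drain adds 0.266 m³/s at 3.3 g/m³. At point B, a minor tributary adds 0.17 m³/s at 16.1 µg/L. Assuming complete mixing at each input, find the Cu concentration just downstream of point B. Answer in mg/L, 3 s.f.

11 µg/L = 0.011 mg/L.
After input A: C = (6.79·0.011 + 0.266·3.3) / 7.056 = 0.135 mg/L.
16.1 µg/L = 0.0161 mg/L.
After input B: C = (7.056·0.135 + 0.17·0.0161) / 7.226 = 0.1322 mg/L.

0.132 mg/L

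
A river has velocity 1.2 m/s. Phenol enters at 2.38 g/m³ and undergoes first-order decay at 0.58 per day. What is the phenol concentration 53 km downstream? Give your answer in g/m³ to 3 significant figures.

Travel time t = 53 km / 1.2 m/s = 5.3e+04/1.2 = 4.417e+04 s = 0.5112 d.
First-order decay: C = 2.38·exp(−0.58·0.5112) = 2.38·0.7434 = 1.769 g/m³.

1.77 g/m³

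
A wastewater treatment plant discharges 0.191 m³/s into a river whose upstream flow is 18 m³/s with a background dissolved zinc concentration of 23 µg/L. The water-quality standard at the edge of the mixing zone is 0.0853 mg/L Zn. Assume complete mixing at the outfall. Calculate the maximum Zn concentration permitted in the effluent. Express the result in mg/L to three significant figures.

5.96 mg/L

23 µg/L = 0.023 mg/L.
Mass balance: 0.0853·18.19 = 0.191·Cₑ + 18·0.023.
Cₑ = (1.552 − 0.414) / 0.191 = 5.957 mg/L.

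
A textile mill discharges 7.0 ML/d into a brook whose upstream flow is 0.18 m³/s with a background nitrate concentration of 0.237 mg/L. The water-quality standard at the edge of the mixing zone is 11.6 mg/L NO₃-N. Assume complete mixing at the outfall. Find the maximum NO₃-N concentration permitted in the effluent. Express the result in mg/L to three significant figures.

36.8 mg/L

7.0 ML/d = 0.08102 m³/s.
Mass balance: 11.6·0.261 = 0.08102·Cₑ + 0.18·0.237.
Cₑ = (3.028 − 0.04266) / 0.08102 = 36.85 mg/L.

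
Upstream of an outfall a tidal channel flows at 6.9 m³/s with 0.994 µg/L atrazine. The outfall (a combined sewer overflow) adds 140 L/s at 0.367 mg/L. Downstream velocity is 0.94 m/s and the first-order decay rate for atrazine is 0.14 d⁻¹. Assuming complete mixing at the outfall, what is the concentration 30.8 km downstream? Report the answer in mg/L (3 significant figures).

140 L/s = 0.14 m³/s.
0.994 µg/L = 0.000994 mg/L.
After complete mixing, C₀ = (0.14·0.367 + 6.9·0.000994) / 7.04 = 0.008273 mg/L.
Travel time t = 3.08e+04 m / 0.94 m/s = 3.277e+04 s = 0.3792 d.
C = 0.008273·exp(−0.14·0.3792) = 0.008273·0.9483 = 0.007845 mg/L.

0.00784 mg/L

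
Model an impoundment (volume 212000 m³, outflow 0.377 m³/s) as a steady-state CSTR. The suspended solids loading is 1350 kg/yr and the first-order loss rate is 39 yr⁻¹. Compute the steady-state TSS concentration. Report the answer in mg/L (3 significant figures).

Outflow Q = 0.377 m³/s × 3.156e+07 s/yr = 1.19e+07 m³/yr.
Steady-state CSTR mass balance: W = Q·C + k·V·C, so C = W/(Q + kV).
Q + kV = 1.19e+07 + 39·212000 = 2.017e+07 m³/yr.
C = 1350/2.017e+07 = 6.695e-05 kg/m³ = 0.06695 mg/L.

0.0669 mg/L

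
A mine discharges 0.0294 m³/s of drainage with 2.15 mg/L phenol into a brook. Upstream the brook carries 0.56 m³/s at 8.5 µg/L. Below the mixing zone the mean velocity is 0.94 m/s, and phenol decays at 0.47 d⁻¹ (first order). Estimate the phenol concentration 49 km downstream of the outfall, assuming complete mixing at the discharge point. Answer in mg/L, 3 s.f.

0.0868 mg/L

8.5 µg/L = 0.0085 mg/L.
After complete mixing, C₀ = (0.0294·2.15 + 0.56·0.0085) / 0.5894 = 0.1153 mg/L.
Travel time t = 4.9e+04 m / 0.94 m/s = 5.213e+04 s = 0.6033 d.
C = 0.1153·exp(−0.47·0.6033) = 0.1153·0.7531 = 0.08685 mg/L.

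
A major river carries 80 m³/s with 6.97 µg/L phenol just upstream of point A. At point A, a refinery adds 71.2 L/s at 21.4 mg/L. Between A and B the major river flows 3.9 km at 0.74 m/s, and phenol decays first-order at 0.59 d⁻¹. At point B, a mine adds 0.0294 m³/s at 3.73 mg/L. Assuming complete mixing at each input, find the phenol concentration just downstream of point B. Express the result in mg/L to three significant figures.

6.97 µg/L = 0.00697 mg/L.
71.2 L/s = 0.0712 m³/s.
After input A: C = (80·0.00697 + 0.0712·21.4) / 80.07 = 0.02599 mg/L.
Over the 3.9 km reach to input B (t = 5270 s = 0.061 d), decay gives C = 0.02599·exp(−0.59·0.061) = 0.02507 mg/L.
After input B: C = (80.07·0.02507 + 0.0294·3.73) / 80.1 = 0.02643 mg/L.

0.0264 mg/L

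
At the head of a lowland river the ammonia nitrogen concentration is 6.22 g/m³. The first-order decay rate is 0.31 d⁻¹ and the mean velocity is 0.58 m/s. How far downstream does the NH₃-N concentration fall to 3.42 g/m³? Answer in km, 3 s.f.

96.7 km

From C = C₀·e^(−kt), t = ln(C₀/C)/k = ln(6.22/3.42)/0.31 = 0.5981/0.31 = 1.929 d.
Distance = v·t = 0.58 m/s × 1.667e+05 s = 9.669e+04 m = 96.69 km.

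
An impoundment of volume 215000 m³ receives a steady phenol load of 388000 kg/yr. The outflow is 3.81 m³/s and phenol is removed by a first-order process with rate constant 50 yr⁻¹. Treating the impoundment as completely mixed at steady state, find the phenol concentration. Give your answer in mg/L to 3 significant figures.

Outflow Q = 3.81 m³/s × 3.156e+07 s/yr = 1.202e+08 m³/yr.
Steady-state CSTR mass balance: W = Q·C + k·V·C, so C = W/(Q + kV).
Q + kV = 1.202e+08 + 50·215000 = 1.31e+08 m³/yr.
C = 388000/1.31e+08 = 0.002962 kg/m³ = 2.962 mg/L.

2.96 mg/L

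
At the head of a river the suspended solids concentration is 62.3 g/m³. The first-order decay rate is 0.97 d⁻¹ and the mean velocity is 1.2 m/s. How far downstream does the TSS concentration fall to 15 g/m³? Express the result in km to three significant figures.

From C = C₀·e^(−kt), t = ln(C₀/C)/k = ln(62.3/15)/0.97 = 1.424/0.97 = 1.468 d.
Distance = v·t = 1.2 m/s × 1.268e+05 s = 1.522e+05 m = 152.2 km.

152 km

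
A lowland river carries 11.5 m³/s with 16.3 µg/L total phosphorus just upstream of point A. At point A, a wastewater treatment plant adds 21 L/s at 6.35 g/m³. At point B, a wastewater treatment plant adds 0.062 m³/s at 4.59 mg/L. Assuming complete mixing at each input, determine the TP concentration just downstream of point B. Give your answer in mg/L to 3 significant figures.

16.3 µg/L = 0.0163 mg/L.
21 L/s = 0.021 m³/s.
After input A: C = (11.5·0.0163 + 0.021·6.35) / 11.52 = 0.02784 mg/L.
After input B: C = (11.52·0.02784 + 0.062·4.59) / 11.58 = 0.05226 mg/L.

0.0523 mg/L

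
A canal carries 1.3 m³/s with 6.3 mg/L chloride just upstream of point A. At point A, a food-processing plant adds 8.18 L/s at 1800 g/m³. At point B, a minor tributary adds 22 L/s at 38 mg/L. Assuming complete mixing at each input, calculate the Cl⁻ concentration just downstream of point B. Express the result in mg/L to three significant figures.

17.9 mg/L

8.18 L/s = 0.00818 m³/s.
After input A: C = (1.3·6.3 + 0.00818·1800) / 1.308 = 17.52 mg/L.
22 L/s = 0.022 m³/s.
After input B: C = (1.308·17.52 + 0.022·38) / 1.33 = 17.85 mg/L.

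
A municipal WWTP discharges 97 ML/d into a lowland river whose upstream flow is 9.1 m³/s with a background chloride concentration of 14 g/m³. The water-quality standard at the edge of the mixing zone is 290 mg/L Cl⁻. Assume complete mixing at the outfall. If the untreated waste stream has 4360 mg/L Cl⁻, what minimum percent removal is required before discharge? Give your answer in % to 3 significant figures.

97 ML/d = 1.123 m³/s.
Mass balance: 290·10.22 = 1.123·Cₑ + 9.1·14.
Cₑ = (2965 − 127.4) / 1.123 = 2527 mg/L.
Required removal = 1 − 2527/4360 = 42.04 %.

42.0 %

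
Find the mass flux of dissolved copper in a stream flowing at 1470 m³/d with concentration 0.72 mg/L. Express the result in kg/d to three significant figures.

1470 m³/d = 0.01701 m³/s.
Mass flux = Q·C = 0.01701 m³/s × 0.72 g/m³ = 0.01225 g/s.
= 0.01225 g/s × 86.4 = 1.058 kg/d.

1.06 kg/d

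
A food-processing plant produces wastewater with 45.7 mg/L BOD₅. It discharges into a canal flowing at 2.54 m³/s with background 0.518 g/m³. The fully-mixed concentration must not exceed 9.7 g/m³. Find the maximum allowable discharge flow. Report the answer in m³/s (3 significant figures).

0.648 m³/s

Mass balance at complete mixing: C_std·(Q_w + Q_r) = Q_w·C_e + Q_r·C_b.
Rearranging, Q_w = Q_r·(C_std − C_b)/(C_e − C_std) = 2.54·(9.7 − 0.518) / (45.7 − 9.7) = 0.6478 m³/s.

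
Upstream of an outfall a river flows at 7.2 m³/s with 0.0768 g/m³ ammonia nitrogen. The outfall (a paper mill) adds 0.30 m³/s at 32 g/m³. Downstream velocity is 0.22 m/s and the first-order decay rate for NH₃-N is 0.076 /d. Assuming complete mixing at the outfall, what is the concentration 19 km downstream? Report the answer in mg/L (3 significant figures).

1.25 mg/L

After complete mixing, C₀ = (0.3·32 + 7.2·0.0768) / 7.5 = 1.354 mg/L.
Travel time t = 1.9e+04 m / 0.22 m/s = 8.636e+04 s = 0.9996 d.
C = 1.354·exp(−0.076·0.9996) = 1.354·0.9268 = 1.255 mg/L.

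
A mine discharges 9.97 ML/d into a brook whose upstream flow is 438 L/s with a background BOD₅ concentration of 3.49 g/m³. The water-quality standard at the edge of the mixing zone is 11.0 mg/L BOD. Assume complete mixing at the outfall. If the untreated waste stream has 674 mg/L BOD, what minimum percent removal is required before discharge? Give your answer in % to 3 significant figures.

9.97 ML/d = 0.1154 m³/s.
438 L/s = 0.438 m³/s.
Mass balance: 11·0.5534 = 0.1154·Cₑ + 0.438·3.49.
Cₑ = (6.087 − 1.529) / 0.1154 = 39.51 mg/L.
Required removal = 1 − 39.51/674 = 94.14 %.

94.1 %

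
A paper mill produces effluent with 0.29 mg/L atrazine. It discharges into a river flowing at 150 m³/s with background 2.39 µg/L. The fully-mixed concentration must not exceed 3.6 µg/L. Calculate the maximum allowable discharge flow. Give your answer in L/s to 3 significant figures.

2.39 µg/L = 0.00239 mg/L.
3.6 µg/L = 0.0036 mg/L.
Mass balance at complete mixing: C_std·(Q_w + Q_r) = Q_w·C_e + Q_r·C_b.
Rearranging, Q_w = Q_r·(C_std − C_b)/(C_e − C_std) = 150·(0.0036 − 0.00239) / (0.29 − 0.0036) = 0.6337 m³/s.
= 633.7 L/s.

634 L/s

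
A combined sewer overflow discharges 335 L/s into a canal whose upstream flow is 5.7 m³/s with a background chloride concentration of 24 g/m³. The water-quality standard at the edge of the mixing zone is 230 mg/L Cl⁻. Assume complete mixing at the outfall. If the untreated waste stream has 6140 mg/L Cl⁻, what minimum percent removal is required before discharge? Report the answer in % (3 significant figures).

335 L/s = 0.335 m³/s.
Mass balance: 230·6.035 = 0.335·Cₑ + 5.7·24.
Cₑ = (1388 − 136.8) / 0.335 = 3735 mg/L.
Required removal = 1 − 3735/6140 = 39.17 %.

39.2 %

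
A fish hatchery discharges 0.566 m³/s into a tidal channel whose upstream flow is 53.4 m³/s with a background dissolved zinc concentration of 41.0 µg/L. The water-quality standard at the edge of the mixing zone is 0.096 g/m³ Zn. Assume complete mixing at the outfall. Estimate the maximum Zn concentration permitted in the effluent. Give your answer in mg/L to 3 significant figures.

5.29 mg/L

41.0 µg/L = 0.041 mg/L.
Mass balance: 0.096·53.97 = 0.566·Cₑ + 53.4·0.041.
Cₑ = (5.181 − 2.189) / 0.566 = 5.285 mg/L.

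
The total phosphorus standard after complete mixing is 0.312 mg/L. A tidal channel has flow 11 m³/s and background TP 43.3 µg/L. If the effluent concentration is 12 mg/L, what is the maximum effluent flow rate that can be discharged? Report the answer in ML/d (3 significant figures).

43.3 µg/L = 0.0433 mg/L.
Mass balance at complete mixing: C_std·(Q_w + Q_r) = Q_w·C_e + Q_r·C_b.
Rearranging, Q_w = Q_r·(C_std − C_b)/(C_e − C_std) = 11·(0.312 − 0.0433) / (12 − 0.312) = 0.2529 m³/s.
= 21.85 ML/d.

21.8 ML/d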